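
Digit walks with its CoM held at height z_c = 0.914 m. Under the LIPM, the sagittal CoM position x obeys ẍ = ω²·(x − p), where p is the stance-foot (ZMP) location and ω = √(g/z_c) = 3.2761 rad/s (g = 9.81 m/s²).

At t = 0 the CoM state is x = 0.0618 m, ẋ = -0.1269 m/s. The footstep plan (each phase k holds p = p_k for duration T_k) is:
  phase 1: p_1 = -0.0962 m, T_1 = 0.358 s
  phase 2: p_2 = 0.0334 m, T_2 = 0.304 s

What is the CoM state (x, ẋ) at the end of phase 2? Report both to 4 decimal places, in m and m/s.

phase 1: p=-0.0962, T=0.358, ωT=1.172844, cosh=1.770327, sinh=1.460841; start (x,ẋ)=(0.061800, -0.126900) → end (x,ẋ)=(0.126926, 0.531512)
phase 2: p=0.0334, T=0.304, ωT=0.995934, cosh=1.538315, sinh=1.168937; start (x,ẋ)=(0.126926, 0.531512) → end (x,ẋ)=(0.366920, 1.175795)

x = 0.3669, ẋ = 1.1758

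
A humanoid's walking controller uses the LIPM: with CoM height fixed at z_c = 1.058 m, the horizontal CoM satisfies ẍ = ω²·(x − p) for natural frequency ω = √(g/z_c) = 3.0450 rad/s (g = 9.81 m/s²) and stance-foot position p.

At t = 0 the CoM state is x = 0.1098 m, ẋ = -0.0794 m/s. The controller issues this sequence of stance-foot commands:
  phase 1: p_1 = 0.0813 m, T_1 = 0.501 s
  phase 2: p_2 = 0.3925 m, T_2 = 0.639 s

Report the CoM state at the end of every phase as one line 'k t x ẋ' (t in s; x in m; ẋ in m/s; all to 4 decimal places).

phase 1: p=0.0813, T=0.501, ωT=1.525545, cosh=2.407576, sinh=2.190073; start (x,ẋ)=(0.109800, -0.079400) → end (x,ẋ)=(0.092809, -0.001101)
phase 2: p=0.3925, T=0.639, ωT=1.945755, cosh=3.570897, sinh=3.428017; start (x,ẋ)=(0.092809, -0.001101) → end (x,ẋ)=(-0.678907, -3.132206)

1 0.5010 0.0928 -0.0011
2 1.1400 -0.6789 -3.1322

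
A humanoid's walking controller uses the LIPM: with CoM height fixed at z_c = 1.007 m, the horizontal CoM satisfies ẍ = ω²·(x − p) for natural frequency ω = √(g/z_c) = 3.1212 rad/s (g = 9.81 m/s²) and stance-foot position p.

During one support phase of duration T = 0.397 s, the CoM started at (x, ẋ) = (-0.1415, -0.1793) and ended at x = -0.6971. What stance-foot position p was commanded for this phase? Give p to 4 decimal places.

p = 0.3920

ωT = 3.1212·0.397 = 1.239116; cosh(ωT) = 1.871101, sinh(ωT) = 1.581461
x(T) = p + (x₀−p)·cosh(ωT) + (ẋ₀/ω)·sinh(ωT) ⇒ p·(1 − cosh) = x(T) − x₀·cosh − (ẋ₀/ω)·sinh
numerator   = -0.6971 − (-0.1415)·1.871101 − (-0.1793/3.1212)·1.581461 = -0.341491
denominator = 1 − 1.871101 = -0.871101
p = -0.341491 / -0.871101 = 0.3920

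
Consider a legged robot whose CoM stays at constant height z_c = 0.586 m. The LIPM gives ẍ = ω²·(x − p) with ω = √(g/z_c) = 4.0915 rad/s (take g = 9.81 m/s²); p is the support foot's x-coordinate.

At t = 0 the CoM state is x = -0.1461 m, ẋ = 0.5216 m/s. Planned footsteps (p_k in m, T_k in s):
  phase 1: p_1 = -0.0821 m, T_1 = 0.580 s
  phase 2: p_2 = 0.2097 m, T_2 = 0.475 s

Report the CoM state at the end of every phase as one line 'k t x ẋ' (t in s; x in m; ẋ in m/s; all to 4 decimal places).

phase 1: p=-0.0821, T=0.580, ωT=2.373070, cosh=5.411739, sinh=5.318545; start (x,ẋ)=(-0.146100, 0.521600) → end (x,ẋ)=(0.249577, 1.430070)
phase 2: p=0.2097, T=0.475, ωT=1.943462, cosh=3.563047, sinh=3.419840; start (x,ẋ)=(0.249577, 1.430070) → end (x,ẋ)=(1.547094, 5.653378)

1 0.5800 0.2496 1.4301
2 1.0550 1.5471 5.6534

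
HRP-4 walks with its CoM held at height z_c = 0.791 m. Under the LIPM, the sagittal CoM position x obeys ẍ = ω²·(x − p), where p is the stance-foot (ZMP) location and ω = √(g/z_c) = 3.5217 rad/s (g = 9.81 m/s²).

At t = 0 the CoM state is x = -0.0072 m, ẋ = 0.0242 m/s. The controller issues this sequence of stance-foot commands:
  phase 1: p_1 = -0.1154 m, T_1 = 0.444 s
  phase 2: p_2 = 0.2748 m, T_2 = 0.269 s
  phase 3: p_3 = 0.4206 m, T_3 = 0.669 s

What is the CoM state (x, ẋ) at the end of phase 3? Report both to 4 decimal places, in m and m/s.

phase 1: p=-0.1154, T=0.444, ωT=1.563635, cosh=2.492762, sinh=2.283388; start (x,ẋ)=(-0.007200, 0.024200) → end (x,ẋ)=(0.170008, 0.930405)
phase 2: p=0.2748, T=0.269, ωT=0.947337, cosh=1.483303, sinh=1.095531; start (x,ẋ)=(0.170008, 0.930405) → end (x,ẋ)=(0.408792, 0.975770)
phase 3: p=0.4206, T=0.669, ωT=2.356017, cosh=5.321826, sinh=5.227029; start (x,ẋ)=(0.408792, 0.975770) → end (x,ẋ)=(1.806029, 4.975508)

x = 1.8060, ẋ = 4.9755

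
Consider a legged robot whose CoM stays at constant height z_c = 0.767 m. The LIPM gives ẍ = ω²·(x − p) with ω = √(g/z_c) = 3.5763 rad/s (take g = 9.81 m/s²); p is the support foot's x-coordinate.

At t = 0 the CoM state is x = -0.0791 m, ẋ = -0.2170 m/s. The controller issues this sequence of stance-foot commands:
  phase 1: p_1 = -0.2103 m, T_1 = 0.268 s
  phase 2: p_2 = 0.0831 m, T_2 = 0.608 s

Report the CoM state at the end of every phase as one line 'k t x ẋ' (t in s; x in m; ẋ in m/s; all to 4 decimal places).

1 0.2680 -0.0816 0.1973
2 0.8760 -0.4110 -1.6778

phase 1: p=-0.2103, T=0.268, ωT=0.958448, cosh=1.495567, sinh=1.112080; start (x,ẋ)=(-0.079100, -0.217000) → end (x,ẋ)=(-0.081559, 0.197262)
phase 2: p=0.0831, T=0.608, ωT=2.174390, cosh=4.455249, sinh=4.341572; start (x,ẋ)=(-0.081559, 0.197262) → end (x,ẋ)=(-0.411027, -1.677780)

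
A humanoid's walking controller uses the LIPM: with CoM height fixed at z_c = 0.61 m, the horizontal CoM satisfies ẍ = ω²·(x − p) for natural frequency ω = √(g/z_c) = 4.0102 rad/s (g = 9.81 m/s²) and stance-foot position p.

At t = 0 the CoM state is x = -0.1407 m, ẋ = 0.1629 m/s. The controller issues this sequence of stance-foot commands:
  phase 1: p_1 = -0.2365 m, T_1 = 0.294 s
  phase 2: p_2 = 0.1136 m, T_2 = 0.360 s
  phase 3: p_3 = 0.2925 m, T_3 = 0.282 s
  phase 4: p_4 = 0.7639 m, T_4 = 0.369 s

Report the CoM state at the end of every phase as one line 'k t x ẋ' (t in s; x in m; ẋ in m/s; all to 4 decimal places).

phase 1: p=-0.2365, T=0.294, ωT=1.178999, cosh=1.779352, sinh=1.471766; start (x,ẋ)=(-0.140700, 0.162900) → end (x,ẋ)=(-0.006253, 0.855275)
phase 2: p=0.1136, T=0.360, ωT=1.443672, cosh=2.236141, sinh=2.000082; start (x,ẋ)=(-0.006253, 0.855275) → end (x,ẋ)=(0.272159, 0.951209)
phase 3: p=0.2925, T=0.282, ωT=1.130876, cosh=1.710560, sinh=1.387810; start (x,ẋ)=(0.272159, 0.951209) → end (x,ẋ)=(0.586891, 1.513896)
phase 4: p=0.7639, T=0.369, ωT=1.479764, cosh=2.309800, sinh=2.082108; start (x,ẋ)=(0.586891, 1.513896) → end (x,ẋ)=(1.141064, 2.018829)

1 0.2940 -0.0063 0.8553
2 0.6540 0.2722 0.9512
3 0.9360 0.5869 1.5139
4 1.3050 1.1411 2.0188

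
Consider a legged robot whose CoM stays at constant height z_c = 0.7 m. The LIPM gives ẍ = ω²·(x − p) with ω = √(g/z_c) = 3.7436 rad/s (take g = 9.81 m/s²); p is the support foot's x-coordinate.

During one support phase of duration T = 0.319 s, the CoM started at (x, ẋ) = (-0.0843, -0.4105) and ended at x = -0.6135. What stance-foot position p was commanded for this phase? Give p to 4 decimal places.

ωT = 3.7436·0.319 = 1.194208; cosh(ωT) = 1.801944, sinh(ωT) = 1.499000
x(T) = p + (x₀−p)·cosh(ωT) + (ẋ₀/ω)·sinh(ωT) ⇒ p·(1 − cosh) = x(T) − x₀·cosh − (ẋ₀/ω)·sinh
numerator   = -0.6135 − (-0.0843)·1.801944 − (-0.4105/3.7436)·1.499000 = -0.297225
denominator = 1 − 1.801944 = -0.801944
p = -0.297225 / -0.801944 = 0.3706

p = 0.3706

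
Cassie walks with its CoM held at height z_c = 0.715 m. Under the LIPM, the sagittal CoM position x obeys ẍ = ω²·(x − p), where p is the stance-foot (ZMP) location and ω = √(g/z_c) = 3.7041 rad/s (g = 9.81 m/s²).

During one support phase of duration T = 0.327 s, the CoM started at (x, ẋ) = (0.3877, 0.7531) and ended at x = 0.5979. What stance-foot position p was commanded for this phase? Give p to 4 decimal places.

ωT = 3.7041·0.327 = 1.211241; cosh(ωT) = 1.827738, sinh(ωT) = 1.529910
x(T) = p + (x₀−p)·cosh(ωT) + (ẋ₀/ω)·sinh(ωT) ⇒ p·(1 − cosh) = x(T) − x₀·cosh − (ẋ₀/ω)·sinh
numerator   = 0.5979 − (0.3877)·1.827738 − (0.7531/3.7041)·1.529910 = -0.421768
denominator = 1 − 1.827738 = -0.827738
p = -0.421768 / -0.827738 = 0.5095

p = 0.5095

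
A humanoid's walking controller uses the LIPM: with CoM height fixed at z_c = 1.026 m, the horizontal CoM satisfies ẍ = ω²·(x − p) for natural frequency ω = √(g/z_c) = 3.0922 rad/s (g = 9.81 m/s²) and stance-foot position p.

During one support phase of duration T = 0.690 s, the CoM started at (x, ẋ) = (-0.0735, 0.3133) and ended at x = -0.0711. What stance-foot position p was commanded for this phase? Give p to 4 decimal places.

ωT = 3.0922·0.690 = 2.133618; cosh(ωT) = 4.281888, sinh(ωT) = 4.163479
x(T) = p + (x₀−p)·cosh(ωT) + (ẋ₀/ω)·sinh(ωT) ⇒ p·(1 − cosh) = x(T) − x₀·cosh − (ẋ₀/ω)·sinh
numerator   = -0.0711 − (-0.0735)·4.281888 − (0.3133/3.0922)·4.163479 = -0.178223
denominator = 1 − 4.281888 = -3.281888
p = -0.178223 / -3.281888 = 0.0543

p = 0.0543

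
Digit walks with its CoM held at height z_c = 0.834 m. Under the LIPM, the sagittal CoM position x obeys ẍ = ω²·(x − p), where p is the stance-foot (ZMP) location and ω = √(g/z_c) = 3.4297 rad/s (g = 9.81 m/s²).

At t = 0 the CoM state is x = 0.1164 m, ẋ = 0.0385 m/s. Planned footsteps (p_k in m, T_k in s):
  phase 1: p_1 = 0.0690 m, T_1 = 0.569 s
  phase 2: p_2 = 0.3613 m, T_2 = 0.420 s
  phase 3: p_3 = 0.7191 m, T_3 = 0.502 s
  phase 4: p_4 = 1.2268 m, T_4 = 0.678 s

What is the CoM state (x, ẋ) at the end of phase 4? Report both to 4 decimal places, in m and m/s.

x = 2.9084, ẋ = 5.9630

phase 1: p=0.0690, T=0.569, ωT=1.951499, cosh=3.590647, sinh=3.448586; start (x,ẋ)=(0.116400, 0.038500) → end (x,ẋ)=(0.277909, 0.698869)
phase 2: p=0.3613, T=0.420, ωT=1.440474, cosh=2.229756, sinh=1.992941; start (x,ẋ)=(0.277909, 0.698869) → end (x,ẋ)=(0.581459, 0.988312)
phase 3: p=0.7191, T=0.502, ωT=1.721709, cosh=2.886422, sinh=2.707661; start (x,ẋ)=(0.581459, 0.988312) → end (x,ẋ)=(1.102056, 1.574483)
phase 4: p=1.2268, T=0.678, ωT=2.325337, cosh=5.163937, sinh=5.066186; start (x,ẋ)=(1.102056, 1.574483) → end (x,ẋ)=(2.908382, 5.963048)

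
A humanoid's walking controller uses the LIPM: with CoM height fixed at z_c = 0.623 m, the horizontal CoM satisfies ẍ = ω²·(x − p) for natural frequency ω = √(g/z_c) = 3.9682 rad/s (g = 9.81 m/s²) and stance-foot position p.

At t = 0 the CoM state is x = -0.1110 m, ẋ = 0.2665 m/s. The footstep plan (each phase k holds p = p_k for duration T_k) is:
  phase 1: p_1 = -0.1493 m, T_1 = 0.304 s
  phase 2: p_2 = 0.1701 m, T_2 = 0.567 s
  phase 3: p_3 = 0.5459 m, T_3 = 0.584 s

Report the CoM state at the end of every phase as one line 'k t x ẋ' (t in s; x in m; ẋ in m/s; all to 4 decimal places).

phase 1: p=-0.1493, T=0.304, ωT=1.206333, cosh=1.820251, sinh=1.520958; start (x,ẋ)=(-0.111000, 0.266500) → end (x,ẋ)=(0.022562, 0.716255)
phase 2: p=0.1701, T=0.567, ωT=2.249969, cosh=4.796424, sinh=4.691022; start (x,ẋ)=(0.022562, 0.716255) → end (x,ẋ)=(0.309167, 0.689048)
phase 3: p=0.5459, T=0.584, ωT=2.317429, cosh=5.124035, sinh=5.025509; start (x,ẋ)=(0.309167, 0.689048) → end (x,ẋ)=(0.205511, -1.190284)

1 0.3040 0.0226 0.7163
2 0.8710 0.3092 0.6890
3 1.4550 0.2055 -1.1903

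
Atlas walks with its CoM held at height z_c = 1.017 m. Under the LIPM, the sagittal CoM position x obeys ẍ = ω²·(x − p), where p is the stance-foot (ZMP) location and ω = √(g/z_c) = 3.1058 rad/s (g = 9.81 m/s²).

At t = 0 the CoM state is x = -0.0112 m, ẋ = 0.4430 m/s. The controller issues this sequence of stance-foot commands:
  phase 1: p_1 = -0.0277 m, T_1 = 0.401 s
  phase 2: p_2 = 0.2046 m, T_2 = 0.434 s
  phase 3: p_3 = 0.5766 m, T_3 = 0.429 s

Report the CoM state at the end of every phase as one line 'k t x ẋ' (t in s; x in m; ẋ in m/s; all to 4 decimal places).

phase 1: p=-0.0277, T=0.401, ωT=1.245426, cosh=1.881116, sinh=1.593298; start (x,ẋ)=(-0.011200, 0.443000) → end (x,ẋ)=(0.230601, 0.914984)
phase 2: p=0.2046, T=0.434, ωT=1.347917, cosh=2.054590, sinh=1.794809; start (x,ẋ)=(0.230601, 0.914984) → end (x,ẋ)=(0.786780, 2.024853)
phase 3: p=0.5766, T=0.429, ωT=1.332388, cosh=2.026965, sinh=1.763119; start (x,ẋ)=(0.786780, 2.024853) → end (x,ẋ)=(2.152109, 5.255232)

1 0.4010 0.2306 0.9150
2 0.8350 0.7868 2.0249
3 1.2640 2.1521 5.2552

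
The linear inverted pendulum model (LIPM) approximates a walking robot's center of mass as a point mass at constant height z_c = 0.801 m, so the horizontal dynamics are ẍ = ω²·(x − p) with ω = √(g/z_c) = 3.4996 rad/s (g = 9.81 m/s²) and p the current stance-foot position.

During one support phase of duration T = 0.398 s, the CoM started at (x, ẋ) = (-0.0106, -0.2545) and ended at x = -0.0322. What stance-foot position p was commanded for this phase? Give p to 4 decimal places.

ωT = 3.4996·0.398 = 1.392841; cosh(ωT) = 2.137320, sinh(ωT) = 1.888951
x(T) = p + (x₀−p)·cosh(ωT) + (ẋ₀/ω)·sinh(ωT) ⇒ p·(1 − cosh) = x(T) − x₀·cosh − (ẋ₀/ω)·sinh
numerator   = -0.0322 − (-0.0106)·2.137320 − (-0.2545/3.4996)·1.888951 = 0.127825
denominator = 1 − 2.137320 = -1.137320
p = 0.127825 / -1.137320 = -0.1124

p = -0.1124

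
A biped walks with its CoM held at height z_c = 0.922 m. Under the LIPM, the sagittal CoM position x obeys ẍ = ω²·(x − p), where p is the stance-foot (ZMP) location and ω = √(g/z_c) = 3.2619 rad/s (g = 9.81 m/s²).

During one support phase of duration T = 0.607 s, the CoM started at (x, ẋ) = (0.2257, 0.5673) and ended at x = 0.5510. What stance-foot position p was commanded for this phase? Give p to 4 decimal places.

p = 0.3344

ωT = 3.2619·0.607 = 1.979973; cosh(ωT) = 3.690311, sinh(ωT) = 3.552238
x(T) = p + (x₀−p)·cosh(ωT) + (ẋ₀/ω)·sinh(ωT) ⇒ p·(1 − cosh) = x(T) − x₀·cosh − (ẋ₀/ω)·sinh
numerator   = 0.5510 − (0.2257)·3.690311 − (0.5673/3.2619)·3.552238 = -0.899698
denominator = 1 − 3.690311 = -2.690311
p = -0.899698 / -2.690311 = 0.3344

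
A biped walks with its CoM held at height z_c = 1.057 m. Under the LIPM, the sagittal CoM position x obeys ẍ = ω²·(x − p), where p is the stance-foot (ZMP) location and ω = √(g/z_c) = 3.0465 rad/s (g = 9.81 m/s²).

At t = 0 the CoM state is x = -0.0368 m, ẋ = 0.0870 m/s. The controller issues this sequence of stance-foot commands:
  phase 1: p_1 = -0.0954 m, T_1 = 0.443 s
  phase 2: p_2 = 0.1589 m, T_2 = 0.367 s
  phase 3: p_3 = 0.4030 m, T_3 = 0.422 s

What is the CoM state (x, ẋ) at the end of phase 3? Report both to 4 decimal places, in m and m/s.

phase 1: p=-0.0954, T=0.443, ωT=1.349600, cosh=2.057613, sinh=1.798268; start (x,ẋ)=(-0.036800, 0.087000) → end (x,ẋ)=(0.076530, 0.500048)
phase 2: p=0.1589, T=0.367, ωT=1.118065, cosh=1.692921, sinh=1.366010; start (x,ẋ)=(0.076530, 0.500048) → end (x,ẋ)=(0.243669, 0.503755)
phase 3: p=0.4030, T=0.422, ωT=1.285623, cosh=1.946699, sinh=1.670221; start (x,ẋ)=(0.243669, 0.503755) → end (x,ẋ)=(0.369010, 0.169929)

x = 0.3690, ẋ = 0.1699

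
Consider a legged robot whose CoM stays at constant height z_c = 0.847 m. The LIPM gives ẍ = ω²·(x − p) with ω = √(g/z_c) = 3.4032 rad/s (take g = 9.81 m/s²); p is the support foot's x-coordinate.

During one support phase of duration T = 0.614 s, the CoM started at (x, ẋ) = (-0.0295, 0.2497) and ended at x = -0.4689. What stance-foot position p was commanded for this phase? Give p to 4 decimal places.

ωT = 3.4032·0.614 = 2.089565; cosh(ωT) = 4.102569, sinh(ωT) = 3.978828
x(T) = p + (x₀−p)·cosh(ωT) + (ẋ₀/ω)·sinh(ωT) ⇒ p·(1 − cosh) = x(T) − x₀·cosh − (ẋ₀/ω)·sinh
numerator   = -0.4689 − (-0.0295)·4.102569 − (0.2497/3.4032)·3.978828 = -0.639809
denominator = 1 − 4.102569 = -3.102569
p = -0.639809 / -3.102569 = 0.2062

p = 0.2062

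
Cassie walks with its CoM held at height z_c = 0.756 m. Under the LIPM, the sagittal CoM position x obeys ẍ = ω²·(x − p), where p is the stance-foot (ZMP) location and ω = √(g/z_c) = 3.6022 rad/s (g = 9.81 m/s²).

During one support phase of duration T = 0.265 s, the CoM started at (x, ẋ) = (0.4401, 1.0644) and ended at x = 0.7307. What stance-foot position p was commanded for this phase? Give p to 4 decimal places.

ωT = 3.6022·0.265 = 0.954583; cosh(ωT) = 1.491280, sinh(ωT) = 1.106307
x(T) = p + (x₀−p)·cosh(ωT) + (ẋ₀/ω)·sinh(ωT) ⇒ p·(1 − cosh) = x(T) − x₀·cosh − (ẋ₀/ω)·sinh
numerator   = 0.7307 − (0.4401)·1.491280 − (1.0644/3.6022)·1.106307 = -0.252511
denominator = 1 − 1.491280 = -0.491280
p = -0.252511 / -0.491280 = 0.5140

p = 0.5140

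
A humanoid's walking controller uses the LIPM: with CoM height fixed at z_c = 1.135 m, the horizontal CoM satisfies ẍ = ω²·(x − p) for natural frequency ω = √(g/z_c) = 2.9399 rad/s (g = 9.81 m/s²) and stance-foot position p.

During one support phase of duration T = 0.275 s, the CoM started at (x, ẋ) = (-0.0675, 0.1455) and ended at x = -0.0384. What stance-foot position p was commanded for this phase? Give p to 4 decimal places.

p = -0.0228

ωT = 2.9399·0.275 = 0.808473; cosh(ωT) = 1.345008, sinh(ωT) = 0.899469
x(T) = p + (x₀−p)·cosh(ωT) + (ẋ₀/ω)·sinh(ωT) ⇒ p·(1 − cosh) = x(T) − x₀·cosh − (ẋ₀/ω)·sinh
numerator   = -0.0384 − (-0.0675)·1.345008 − (0.1455/2.9399)·0.899469 = 0.007872
denominator = 1 − 1.345008 = -0.345008
p = 0.007872 / -0.345008 = -0.0228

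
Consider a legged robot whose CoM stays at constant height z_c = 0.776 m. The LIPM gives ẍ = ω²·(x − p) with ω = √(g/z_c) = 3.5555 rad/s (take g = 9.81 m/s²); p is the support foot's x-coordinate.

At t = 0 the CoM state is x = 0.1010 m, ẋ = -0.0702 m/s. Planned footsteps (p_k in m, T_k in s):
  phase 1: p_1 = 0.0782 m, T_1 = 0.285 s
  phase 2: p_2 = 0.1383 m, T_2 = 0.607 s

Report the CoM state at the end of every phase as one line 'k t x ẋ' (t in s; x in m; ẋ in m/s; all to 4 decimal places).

phase 1: p=0.0782, T=0.285, ωT=1.013317, cosh=1.558869, sinh=1.195856; start (x,ẋ)=(0.101000, -0.070200) → end (x,ẋ)=(0.090131, -0.012490)
phase 2: p=0.1383, T=0.607, ωT=2.158189, cosh=4.385489, sinh=4.269955; start (x,ẋ)=(0.090131, -0.012490) → end (x,ẋ)=(-0.087944, -0.786066)

1 0.2850 0.0901 -0.0125
2 0.8920 -0.0879 -0.7861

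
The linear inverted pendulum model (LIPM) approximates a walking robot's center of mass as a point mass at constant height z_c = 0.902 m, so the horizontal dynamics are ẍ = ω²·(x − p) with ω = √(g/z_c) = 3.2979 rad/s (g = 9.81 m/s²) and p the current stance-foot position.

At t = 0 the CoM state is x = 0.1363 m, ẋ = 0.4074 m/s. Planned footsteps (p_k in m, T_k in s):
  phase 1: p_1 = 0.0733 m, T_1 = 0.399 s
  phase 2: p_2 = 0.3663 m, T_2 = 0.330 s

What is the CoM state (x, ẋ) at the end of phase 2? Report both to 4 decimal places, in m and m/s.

phase 1: p=0.0733, T=0.399, ωT=1.315862, cosh=1.998103, sinh=1.729860; start (x,ẋ)=(0.136300, 0.407400) → end (x,ẋ)=(0.412876, 1.173436)
phase 2: p=0.3663, T=0.330, ωT=1.088307, cosh=1.653015, sinh=1.316228; start (x,ẋ)=(0.412876, 1.173436) → end (x,ẋ)=(0.911622, 2.141882)

x = 0.9116, ẋ = 2.1419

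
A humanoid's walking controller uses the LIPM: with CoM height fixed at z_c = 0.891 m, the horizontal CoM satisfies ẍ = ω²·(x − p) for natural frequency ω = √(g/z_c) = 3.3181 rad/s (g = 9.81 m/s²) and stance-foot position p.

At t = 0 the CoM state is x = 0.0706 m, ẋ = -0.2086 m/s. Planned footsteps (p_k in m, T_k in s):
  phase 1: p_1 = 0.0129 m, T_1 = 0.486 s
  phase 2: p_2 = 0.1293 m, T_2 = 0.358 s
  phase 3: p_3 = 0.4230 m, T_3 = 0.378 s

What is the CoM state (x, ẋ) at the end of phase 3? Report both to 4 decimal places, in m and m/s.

phase 1: p=0.0129, T=0.486, ωT=1.612597, cosh=2.607594, sinh=2.408225; start (x,ẋ)=(0.070600, -0.208600) → end (x,ẋ)=(0.011960, -0.082879)
phase 2: p=0.1293, T=0.358, ωT=1.187880, cosh=1.792493, sinh=1.487626; start (x,ẋ)=(0.011960, -0.082879) → end (x,ẋ)=(-0.118190, -0.727763)
phase 3: p=0.4230, T=0.378, ωT=1.254242, cosh=1.895236, sinh=1.609944; start (x,ẋ)=(-0.118190, -0.727763) → end (x,ẋ)=(-0.955793, -4.270293)

x = -0.9558, ẋ = -4.2703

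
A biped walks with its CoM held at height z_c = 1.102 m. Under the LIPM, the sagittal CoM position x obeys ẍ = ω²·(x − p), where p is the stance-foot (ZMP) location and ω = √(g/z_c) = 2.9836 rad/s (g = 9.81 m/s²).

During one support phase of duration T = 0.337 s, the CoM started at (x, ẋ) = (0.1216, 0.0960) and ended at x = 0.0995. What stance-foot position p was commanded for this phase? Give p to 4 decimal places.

p = 0.2311

ωT = 2.9836·0.337 = 1.005473; cosh(ωT) = 1.549536, sinh(ωT) = 1.183664
x(T) = p + (x₀−p)·cosh(ωT) + (ẋ₀/ω)·sinh(ωT) ⇒ p·(1 − cosh) = x(T) − x₀·cosh − (ẋ₀/ω)·sinh
numerator   = 0.0995 − (0.1216)·1.549536 − (0.0960/2.9836)·1.183664 = -0.127009
denominator = 1 − 1.549536 = -0.549536
p = -0.127009 / -0.549536 = 0.2311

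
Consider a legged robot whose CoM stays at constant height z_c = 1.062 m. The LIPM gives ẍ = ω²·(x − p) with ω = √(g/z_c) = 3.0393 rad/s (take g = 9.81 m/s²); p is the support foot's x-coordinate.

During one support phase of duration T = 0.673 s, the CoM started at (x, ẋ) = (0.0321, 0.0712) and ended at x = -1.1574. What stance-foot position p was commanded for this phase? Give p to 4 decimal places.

p = 0.4683

ωT = 3.0393·0.673 = 2.045449; cosh(ωT) = 3.930976, sinh(ωT) = 3.801653
x(T) = p + (x₀−p)·cosh(ωT) + (ẋ₀/ω)·sinh(ωT) ⇒ p·(1 − cosh) = x(T) − x₀·cosh − (ẋ₀/ω)·sinh
numerator   = -1.1574 − (0.0321)·3.930976 − (0.0712/3.0393)·3.801653 = -1.372644
denominator = 1 − 3.930976 = -2.930976
p = -1.372644 / -2.930976 = 0.4683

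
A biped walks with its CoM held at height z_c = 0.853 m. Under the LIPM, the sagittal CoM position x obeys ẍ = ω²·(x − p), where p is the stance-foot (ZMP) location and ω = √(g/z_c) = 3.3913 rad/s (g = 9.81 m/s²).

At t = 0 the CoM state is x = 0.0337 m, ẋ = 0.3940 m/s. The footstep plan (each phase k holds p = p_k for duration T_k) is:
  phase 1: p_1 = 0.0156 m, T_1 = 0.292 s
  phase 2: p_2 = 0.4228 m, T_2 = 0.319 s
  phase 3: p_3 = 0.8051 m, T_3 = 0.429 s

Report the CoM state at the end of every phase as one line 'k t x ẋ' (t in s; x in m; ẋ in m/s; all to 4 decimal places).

phase 1: p=0.0156, T=0.292, ωT=0.990260, cosh=1.531707, sinh=1.160226; start (x,ẋ)=(0.033700, 0.394000) → end (x,ẋ)=(0.178119, 0.674710)
phase 2: p=0.4228, T=0.319, ωT=1.081825, cosh=1.644517, sinh=1.305541; start (x,ẋ)=(0.178119, 0.674710) → end (x,ẋ)=(0.280159, 0.026250)
phase 3: p=0.8051, T=0.429, ωT=1.454868, cosh=2.258674, sinh=2.025243; start (x,ẋ)=(0.280159, 0.026250) → end (x,ẋ)=(-0.364895, -3.546114)

1 0.2920 0.1781 0.6747
2 0.6110 0.2802 0.0263
3 1.0400 -0.3649 -3.5461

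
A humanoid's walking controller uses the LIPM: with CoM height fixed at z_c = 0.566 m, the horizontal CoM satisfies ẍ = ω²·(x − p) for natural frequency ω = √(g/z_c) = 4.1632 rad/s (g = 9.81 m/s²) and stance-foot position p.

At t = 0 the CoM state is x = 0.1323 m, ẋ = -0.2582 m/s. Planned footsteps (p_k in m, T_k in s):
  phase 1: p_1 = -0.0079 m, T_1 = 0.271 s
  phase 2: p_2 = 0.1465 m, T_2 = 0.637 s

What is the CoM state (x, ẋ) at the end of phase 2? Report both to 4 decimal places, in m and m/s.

phase 1: p=-0.0079, T=0.271, ωT=1.128227, cosh=1.706890, sinh=1.383283; start (x,ẋ)=(0.132300, -0.258200) → end (x,ẋ)=(0.145615, 0.366677)
phase 2: p=0.1465, T=0.637, ωT=2.651958, cosh=7.126149, sinh=7.055636; start (x,ẋ)=(0.145615, 0.366677) → end (x,ẋ)=(0.761626, 2.587006)

x = 0.7616, ẋ = 2.5870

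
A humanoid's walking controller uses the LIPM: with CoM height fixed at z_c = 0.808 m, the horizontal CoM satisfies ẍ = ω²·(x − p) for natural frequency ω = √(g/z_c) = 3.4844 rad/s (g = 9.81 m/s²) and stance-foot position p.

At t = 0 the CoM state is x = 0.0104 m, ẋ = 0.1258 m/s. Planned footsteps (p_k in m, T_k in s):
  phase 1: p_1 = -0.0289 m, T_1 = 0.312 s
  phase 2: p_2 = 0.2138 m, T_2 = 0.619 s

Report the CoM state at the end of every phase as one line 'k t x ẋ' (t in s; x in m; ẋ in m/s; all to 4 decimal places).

1 0.3120 0.0835 0.3877
2 0.9310 0.1174 -0.2385

phase 1: p=-0.0289, T=0.312, ωT=1.087133, cosh=1.651470, sinh=1.314288; start (x,ẋ)=(0.010400, 0.125800) → end (x,ẋ)=(0.083454, 0.387730)
phase 2: p=0.2138, T=0.619, ωT=2.156844, cosh=4.379750, sinh=4.264061; start (x,ẋ)=(0.083454, 0.387730) → end (x,ẋ)=(0.117402, -0.238489)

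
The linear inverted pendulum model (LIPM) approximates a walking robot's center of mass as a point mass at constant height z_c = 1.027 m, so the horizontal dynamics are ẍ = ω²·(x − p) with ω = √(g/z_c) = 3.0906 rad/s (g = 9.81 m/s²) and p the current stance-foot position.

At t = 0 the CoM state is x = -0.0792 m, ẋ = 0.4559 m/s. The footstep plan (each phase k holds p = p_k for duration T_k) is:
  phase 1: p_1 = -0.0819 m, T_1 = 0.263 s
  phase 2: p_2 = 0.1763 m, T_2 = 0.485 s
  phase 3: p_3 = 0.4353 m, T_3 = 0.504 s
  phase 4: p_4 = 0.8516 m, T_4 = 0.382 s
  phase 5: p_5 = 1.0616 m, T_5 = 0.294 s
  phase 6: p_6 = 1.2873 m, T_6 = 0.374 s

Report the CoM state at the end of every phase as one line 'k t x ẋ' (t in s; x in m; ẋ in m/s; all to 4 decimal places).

1 0.2630 0.0553 0.6225
2 0.7480 0.3203 0.6676
3 1.2520 0.6403 0.8490
4 1.6340 0.8801 0.5495
5 1.9280 0.9846 0.2096
6 2.3020 0.8560 -0.9726

phase 1: p=-0.0819, T=0.263, ωT=0.812828, cosh=1.348938, sinh=0.905336; start (x,ẋ)=(-0.079200, 0.455900) → end (x,ẋ)=(0.055290, 0.622535)
phase 2: p=0.1763, T=0.485, ωT=1.498941, cosh=2.350156, sinh=2.126789; start (x,ẋ)=(0.055290, 0.622535) → end (x,ẋ)=(0.320304, 0.667649)
phase 3: p=0.4353, T=0.504, ωT=1.557662, cosh=2.479169, sinh=2.268541; start (x,ẋ)=(0.320304, 0.667649) → end (x,ẋ)=(0.640268, 0.848958)
phase 4: p=0.8516, T=0.382, ωT=1.180609, cosh=1.781724, sinh=1.474633; start (x,ẋ)=(0.640268, 0.848958) → end (x,ẋ)=(0.880131, 0.549462)
phase 5: p=1.0616, T=0.294, ωT=0.908636, cosh=1.442005, sinh=1.038932; start (x,ẋ)=(0.880131, 0.549462) → end (x,ẋ)=(0.984628, 0.209645)
phase 6: p=1.2873, T=0.374, ωT=1.155884, cosh=1.745805, sinh=1.431026; start (x,ẋ)=(0.984628, 0.209645) → end (x,ẋ)=(0.855964, -0.972639)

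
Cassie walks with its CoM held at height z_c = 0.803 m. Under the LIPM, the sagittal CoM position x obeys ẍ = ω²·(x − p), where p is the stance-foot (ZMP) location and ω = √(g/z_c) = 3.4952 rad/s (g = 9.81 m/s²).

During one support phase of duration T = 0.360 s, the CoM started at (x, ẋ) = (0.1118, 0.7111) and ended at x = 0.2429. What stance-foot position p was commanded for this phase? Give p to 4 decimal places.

ωT = 3.4952·0.360 = 1.258272; cosh(ωT) = 1.901740, sinh(ωT) = 1.617595
x(T) = p + (x₀−p)·cosh(ωT) + (ẋ₀/ω)·sinh(ωT) ⇒ p·(1 − cosh) = x(T) − x₀·cosh − (ẋ₀/ω)·sinh
numerator   = 0.2429 − (0.1118)·1.901740 − (0.7111/3.4952)·1.617595 = -0.298815
denominator = 1 − 1.901740 = -0.901740
p = -0.298815 / -0.901740 = 0.3314

p = 0.3314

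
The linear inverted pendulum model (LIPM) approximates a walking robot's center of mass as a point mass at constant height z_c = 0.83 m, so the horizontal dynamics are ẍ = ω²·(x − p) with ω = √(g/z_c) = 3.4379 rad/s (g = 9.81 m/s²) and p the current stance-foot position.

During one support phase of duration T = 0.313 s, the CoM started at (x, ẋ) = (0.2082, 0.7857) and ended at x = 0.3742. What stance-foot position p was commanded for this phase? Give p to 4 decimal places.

ωT = 3.4379·0.313 = 1.076063; cosh(ωT) = 1.637022, sinh(ωT) = 1.296087
x(T) = p + (x₀−p)·cosh(ωT) + (ẋ₀/ω)·sinh(ωT) ⇒ p·(1 − cosh) = x(T) − x₀·cosh − (ẋ₀/ω)·sinh
numerator   = 0.3742 − (0.2082)·1.637022 − (0.7857/3.4379)·1.296087 = -0.262836
denominator = 1 − 1.637022 = -0.637022
p = -0.262836 / -0.637022 = 0.4126

p = 0.4126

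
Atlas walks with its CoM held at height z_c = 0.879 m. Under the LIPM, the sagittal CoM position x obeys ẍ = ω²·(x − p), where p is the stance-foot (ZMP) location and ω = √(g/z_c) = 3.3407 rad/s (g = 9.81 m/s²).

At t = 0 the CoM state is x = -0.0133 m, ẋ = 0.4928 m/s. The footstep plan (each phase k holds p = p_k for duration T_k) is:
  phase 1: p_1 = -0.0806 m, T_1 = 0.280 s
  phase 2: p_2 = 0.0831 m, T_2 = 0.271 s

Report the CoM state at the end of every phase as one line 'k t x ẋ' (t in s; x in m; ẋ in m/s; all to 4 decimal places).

phase 1: p=-0.0806, T=0.280, ωT=0.935396, cosh=1.470326, sinh=1.077896; start (x,ẋ)=(-0.013300, 0.492800) → end (x,ẋ)=(0.177358, 0.966919)
phase 2: p=0.0831, T=0.271, ωT=0.905330, cosh=1.438578, sinh=1.034169; start (x,ẋ)=(0.177358, 0.966919) → end (x,ẋ)=(0.518023, 1.716635)

1 0.2800 0.1774 0.9669
2 0.5510 0.5180 1.7166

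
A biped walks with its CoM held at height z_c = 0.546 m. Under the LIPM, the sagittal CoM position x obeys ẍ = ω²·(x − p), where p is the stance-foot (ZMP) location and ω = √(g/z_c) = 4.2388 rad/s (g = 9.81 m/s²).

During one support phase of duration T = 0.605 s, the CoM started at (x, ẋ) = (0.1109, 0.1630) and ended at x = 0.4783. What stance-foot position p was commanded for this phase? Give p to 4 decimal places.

p = 0.0894

ωT = 4.2388·0.605 = 2.564474; cosh(ωT) = 6.535391, sinh(ωT) = 6.458431
x(T) = p + (x₀−p)·cosh(ωT) + (ẋ₀/ω)·sinh(ωT) ⇒ p·(1 − cosh) = x(T) − x₀·cosh − (ẋ₀/ω)·sinh
numerator   = 0.4783 − (0.1109)·6.535391 − (0.1630/4.2388)·6.458431 = -0.494829
denominator = 1 − 6.535391 = -5.535391
p = -0.494829 / -5.535391 = 0.0894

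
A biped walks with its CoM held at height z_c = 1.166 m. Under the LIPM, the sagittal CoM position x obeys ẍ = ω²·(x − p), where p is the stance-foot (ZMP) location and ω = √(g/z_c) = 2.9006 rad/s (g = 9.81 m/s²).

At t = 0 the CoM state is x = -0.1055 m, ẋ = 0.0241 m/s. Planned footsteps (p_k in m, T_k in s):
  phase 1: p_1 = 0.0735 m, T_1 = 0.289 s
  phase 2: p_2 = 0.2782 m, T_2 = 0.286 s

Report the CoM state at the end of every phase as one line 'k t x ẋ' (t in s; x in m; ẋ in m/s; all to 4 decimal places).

phase 1: p=0.0735, T=0.289, ωT=0.838273, cosh=1.372414, sinh=0.939957; start (x,ẋ)=(-0.105500, 0.024100) → end (x,ẋ)=(-0.164352, -0.454958)
phase 2: p=0.2782, T=0.286, ωT=0.829572, cosh=1.364286, sinh=0.928050; start (x,ẋ)=(-0.164352, -0.454958) → end (x,ẋ)=(-0.471132, -1.812000)

1 0.2890 -0.1644 -0.4550
2 0.5750 -0.4711 -1.8120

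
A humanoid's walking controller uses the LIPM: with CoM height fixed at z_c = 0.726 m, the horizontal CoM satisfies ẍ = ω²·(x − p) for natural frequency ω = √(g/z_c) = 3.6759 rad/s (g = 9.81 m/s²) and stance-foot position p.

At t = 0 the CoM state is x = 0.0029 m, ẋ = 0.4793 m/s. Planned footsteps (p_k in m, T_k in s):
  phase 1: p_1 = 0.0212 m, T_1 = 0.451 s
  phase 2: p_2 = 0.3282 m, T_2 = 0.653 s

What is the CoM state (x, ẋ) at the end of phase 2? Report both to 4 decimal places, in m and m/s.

phase 1: p=0.0212, T=0.451, ωT=1.657831, cosh=2.719234, sinh=2.528682; start (x,ẋ)=(0.002900, 0.479300) → end (x,ẋ)=(0.301152, 1.133227)
phase 2: p=0.3282, T=0.653, ωT=2.400363, cosh=5.558930, sinh=5.468245; start (x,ẋ)=(0.301152, 1.133227) → end (x,ẋ)=(1.863625, 5.755853)

x = 1.8636, ẋ = 5.7559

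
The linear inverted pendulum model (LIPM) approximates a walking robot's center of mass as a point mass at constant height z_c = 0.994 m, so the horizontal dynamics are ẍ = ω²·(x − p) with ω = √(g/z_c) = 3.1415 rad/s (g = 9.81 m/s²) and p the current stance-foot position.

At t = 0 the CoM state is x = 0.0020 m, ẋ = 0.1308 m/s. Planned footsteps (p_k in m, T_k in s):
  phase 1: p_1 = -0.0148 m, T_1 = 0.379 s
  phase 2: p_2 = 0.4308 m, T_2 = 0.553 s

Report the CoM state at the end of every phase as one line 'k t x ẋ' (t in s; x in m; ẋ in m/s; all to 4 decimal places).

phase 1: p=-0.0148, T=0.379, ωT=1.190629, cosh=1.796589, sinh=1.492559; start (x,ẋ)=(0.002000, 0.130800) → end (x,ẋ)=(0.077527, 0.313767)
phase 2: p=0.4308, T=0.553, ωT=1.737250, cosh=2.928849, sinh=2.752845; start (x,ẋ)=(0.077527, 0.313767) → end (x,ẋ)=(-0.328934, -2.136150)

1 0.3790 0.0775 0.3138
2 0.9320 -0.3289 -2.1362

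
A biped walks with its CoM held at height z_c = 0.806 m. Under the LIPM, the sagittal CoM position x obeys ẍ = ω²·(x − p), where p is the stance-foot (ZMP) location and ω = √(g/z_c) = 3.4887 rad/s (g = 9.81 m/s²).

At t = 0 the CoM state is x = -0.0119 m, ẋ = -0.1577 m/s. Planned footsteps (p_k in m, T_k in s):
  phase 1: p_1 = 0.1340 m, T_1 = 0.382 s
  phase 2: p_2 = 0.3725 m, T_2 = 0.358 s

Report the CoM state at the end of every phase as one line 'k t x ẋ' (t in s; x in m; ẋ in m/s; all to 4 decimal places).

phase 1: p=0.1340, T=0.382, ωT=1.332683, cosh=2.027486, sinh=1.763717; start (x,ẋ)=(-0.011900, -0.157700) → end (x,ẋ)=(-0.241536, -1.217469)
phase 2: p=0.3725, T=0.358, ωT=1.248955, cosh=1.886750, sinh=1.599946; start (x,ẋ)=(-0.241536, -1.217469) → end (x,ẋ)=(-1.344373, -5.724442)

1 0.3820 -0.2415 -1.2175
2 0.7400 -1.3444 -5.7244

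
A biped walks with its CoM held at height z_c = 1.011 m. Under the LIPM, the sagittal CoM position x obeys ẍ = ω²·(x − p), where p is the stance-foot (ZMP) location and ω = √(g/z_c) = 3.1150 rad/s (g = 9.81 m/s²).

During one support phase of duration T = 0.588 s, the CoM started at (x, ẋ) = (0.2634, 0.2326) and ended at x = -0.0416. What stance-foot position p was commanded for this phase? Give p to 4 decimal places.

ωT = 3.1150·0.588 = 1.831620; cosh(ωT) = 3.202074, sinh(ωT) = 3.041920
x(T) = p + (x₀−p)·cosh(ωT) + (ẋ₀/ω)·sinh(ωT) ⇒ p·(1 − cosh) = x(T) − x₀·cosh − (ẋ₀/ω)·sinh
numerator   = -0.0416 − (0.2634)·3.202074 − (0.2326/3.1150)·3.041920 = -1.112169
denominator = 1 − 3.202074 = -2.202074
p = -1.112169 / -2.202074 = 0.5051

p = 0.5051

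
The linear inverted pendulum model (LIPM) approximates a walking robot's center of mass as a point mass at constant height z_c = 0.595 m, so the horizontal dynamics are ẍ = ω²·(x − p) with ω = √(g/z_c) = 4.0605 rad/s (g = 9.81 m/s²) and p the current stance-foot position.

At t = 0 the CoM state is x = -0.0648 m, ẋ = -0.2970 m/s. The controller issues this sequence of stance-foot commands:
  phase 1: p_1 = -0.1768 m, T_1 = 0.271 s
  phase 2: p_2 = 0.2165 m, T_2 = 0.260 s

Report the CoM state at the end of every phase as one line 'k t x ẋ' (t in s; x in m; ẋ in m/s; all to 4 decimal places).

1 0.2710 -0.0876 0.1120
2 0.5310 -0.2386 -1.3792

phase 1: p=-0.1768, T=0.271, ωT=1.100396, cosh=1.669047, sinh=1.336307; start (x,ẋ)=(-0.064800, -0.297000) → end (x,ẋ)=(-0.087609, 0.112014)
phase 2: p=0.2165, T=0.260, ωT=1.055730, cosh=1.611005, sinh=1.263067; start (x,ẋ)=(-0.087609, 0.112014) → end (x,ẋ)=(-0.238578, -1.379225)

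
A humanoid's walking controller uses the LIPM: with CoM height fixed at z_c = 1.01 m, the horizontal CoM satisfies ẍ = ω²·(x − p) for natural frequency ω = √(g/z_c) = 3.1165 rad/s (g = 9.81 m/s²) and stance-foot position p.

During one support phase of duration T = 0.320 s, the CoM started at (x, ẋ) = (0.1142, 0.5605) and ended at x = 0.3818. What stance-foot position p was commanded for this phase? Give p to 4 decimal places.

p = 0.0086

ωT = 3.1165·0.320 = 0.997280; cosh(ωT) = 1.539890, sinh(ωT) = 1.171008
x(T) = p + (x₀−p)·cosh(ωT) + (ẋ₀/ω)·sinh(ωT) ⇒ p·(1 − cosh) = x(T) − x₀·cosh − (ẋ₀/ω)·sinh
numerator   = 0.3818 − (0.1142)·1.539890 − (0.5605/3.1165)·1.171008 = -0.004660
denominator = 1 − 1.539890 = -0.539890
p = -0.004660 / -0.539890 = 0.0086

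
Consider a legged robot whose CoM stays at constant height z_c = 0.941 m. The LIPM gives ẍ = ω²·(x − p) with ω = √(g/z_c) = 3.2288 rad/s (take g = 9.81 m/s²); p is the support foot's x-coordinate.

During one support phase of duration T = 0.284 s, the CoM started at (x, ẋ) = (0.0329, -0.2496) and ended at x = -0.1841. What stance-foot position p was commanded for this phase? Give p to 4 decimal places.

ωT = 3.2288·0.284 = 0.916979; cosh(ωT) = 1.450723, sinh(ωT) = 1.050999
x(T) = p + (x₀−p)·cosh(ωT) + (ẋ₀/ω)·sinh(ωT) ⇒ p·(1 − cosh) = x(T) − x₀·cosh − (ẋ₀/ω)·sinh
numerator   = -0.1841 − (0.0329)·1.450723 − (-0.2496/3.2288)·1.050999 = -0.150582
denominator = 1 − 1.450723 = -0.450723
p = -0.150582 / -0.450723 = 0.3341

p = 0.3341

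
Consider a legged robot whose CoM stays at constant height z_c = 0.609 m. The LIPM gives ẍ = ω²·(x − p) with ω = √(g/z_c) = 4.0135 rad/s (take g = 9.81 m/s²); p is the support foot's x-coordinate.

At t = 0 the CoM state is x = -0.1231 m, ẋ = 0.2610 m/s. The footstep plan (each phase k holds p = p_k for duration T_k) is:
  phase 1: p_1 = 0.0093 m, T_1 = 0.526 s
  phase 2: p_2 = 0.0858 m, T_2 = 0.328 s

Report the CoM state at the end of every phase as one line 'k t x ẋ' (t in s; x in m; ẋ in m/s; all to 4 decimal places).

phase 1: p=0.0093, T=0.526, ωT=2.111101, cosh=4.189216, sinh=4.068112; start (x,ẋ)=(-0.123100, 0.261000) → end (x,ẋ)=(-0.280801, -1.068358)
phase 2: p=0.0858, T=0.328, ωT=1.316428, cosh=1.999082, sinh=1.730991; start (x,ẋ)=(-0.280801, -1.068358) → end (x,ẋ)=(-1.107840, -4.682633)

1 0.5260 -0.2808 -1.0684
2 0.8540 -1.1078 -4.6826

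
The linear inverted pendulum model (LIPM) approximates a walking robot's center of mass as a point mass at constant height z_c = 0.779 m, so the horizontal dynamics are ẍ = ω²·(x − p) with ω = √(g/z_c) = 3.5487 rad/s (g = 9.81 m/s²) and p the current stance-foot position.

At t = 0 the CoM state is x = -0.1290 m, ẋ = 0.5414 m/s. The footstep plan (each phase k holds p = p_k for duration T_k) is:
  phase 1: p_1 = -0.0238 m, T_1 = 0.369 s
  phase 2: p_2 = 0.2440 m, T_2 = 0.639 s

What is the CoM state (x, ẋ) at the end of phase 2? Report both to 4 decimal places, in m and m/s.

phase 1: p=-0.0238, T=0.369, ωT=1.309470, cosh=1.987087, sinh=1.717124; start (x,ẋ)=(-0.129000, 0.541400) → end (x,ẋ)=(0.029128, 0.434767)
phase 2: p=0.2440, T=0.639, ωT=2.267619, cosh=4.879971, sinh=4.776413; start (x,ẋ)=(0.029128, 0.434767) → end (x,ẋ)=(-0.219391, -1.520446)

x = -0.2194, ẋ = -1.5204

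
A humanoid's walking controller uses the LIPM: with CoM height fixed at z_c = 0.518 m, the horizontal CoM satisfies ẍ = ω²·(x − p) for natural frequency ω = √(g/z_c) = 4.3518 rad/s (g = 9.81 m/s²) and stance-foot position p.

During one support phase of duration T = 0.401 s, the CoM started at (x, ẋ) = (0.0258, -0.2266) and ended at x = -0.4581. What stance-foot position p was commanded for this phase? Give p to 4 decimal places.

ωT = 4.3518·0.401 = 1.745072; cosh(ωT) = 2.950473, sinh(ωT) = 2.775840
x(T) = p + (x₀−p)·cosh(ωT) + (ẋ₀/ω)·sinh(ωT) ⇒ p·(1 − cosh) = x(T) − x₀·cosh − (ẋ₀/ω)·sinh
numerator   = -0.4581 − (0.0258)·2.950473 − (-0.2266/4.3518)·2.775840 = -0.389683
denominator = 1 − 2.950473 = -1.950473
p = -0.389683 / -1.950473 = 0.1998

p = 0.1998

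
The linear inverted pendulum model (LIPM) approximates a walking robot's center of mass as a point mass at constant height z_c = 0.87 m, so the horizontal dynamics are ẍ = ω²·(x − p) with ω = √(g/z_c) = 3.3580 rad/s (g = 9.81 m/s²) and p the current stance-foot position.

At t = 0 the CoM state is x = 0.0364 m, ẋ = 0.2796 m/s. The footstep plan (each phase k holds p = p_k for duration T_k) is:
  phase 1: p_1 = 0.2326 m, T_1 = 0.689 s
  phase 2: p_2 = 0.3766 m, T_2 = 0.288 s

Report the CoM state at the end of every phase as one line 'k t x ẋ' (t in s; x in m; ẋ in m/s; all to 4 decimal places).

1 0.6890 -0.3522 -1.8709
2 0.9770 -1.3472 -5.5695

phase 1: p=0.2326, T=0.689, ωT=2.313662, cosh=5.105142, sinh=5.006243; start (x,ẋ)=(0.036400, 0.279600) → end (x,ẋ)=(-0.352190, -1.870914)
phase 2: p=0.3766, T=0.288, ωT=0.967104, cosh=1.505249, sinh=1.125067; start (x,ẋ)=(-0.352190, -1.870914) → end (x,ẋ)=(-1.347242, -5.569540)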